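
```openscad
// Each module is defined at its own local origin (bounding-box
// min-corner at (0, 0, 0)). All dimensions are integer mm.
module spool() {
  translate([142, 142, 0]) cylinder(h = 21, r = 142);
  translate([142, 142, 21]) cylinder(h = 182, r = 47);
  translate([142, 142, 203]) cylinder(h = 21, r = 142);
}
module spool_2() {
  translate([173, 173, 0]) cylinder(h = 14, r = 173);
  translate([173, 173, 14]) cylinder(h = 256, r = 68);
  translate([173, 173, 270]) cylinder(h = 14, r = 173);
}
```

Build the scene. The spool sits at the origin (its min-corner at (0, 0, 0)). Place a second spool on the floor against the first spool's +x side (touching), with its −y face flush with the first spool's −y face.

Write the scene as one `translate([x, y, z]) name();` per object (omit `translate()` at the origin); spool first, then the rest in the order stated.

spool();
translate([284, 0, 0]) spool_2();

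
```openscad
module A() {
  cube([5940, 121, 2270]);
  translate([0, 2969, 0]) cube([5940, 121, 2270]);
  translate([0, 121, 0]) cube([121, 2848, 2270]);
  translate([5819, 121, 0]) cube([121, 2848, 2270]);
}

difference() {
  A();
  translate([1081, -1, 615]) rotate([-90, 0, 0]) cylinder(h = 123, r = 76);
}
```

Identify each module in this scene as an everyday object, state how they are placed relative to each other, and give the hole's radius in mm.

A is a house frame. The house frame has a circular hole through its front wall. The hole's radius is 76 mm.

The subtracted cylinder has r = 76 mm.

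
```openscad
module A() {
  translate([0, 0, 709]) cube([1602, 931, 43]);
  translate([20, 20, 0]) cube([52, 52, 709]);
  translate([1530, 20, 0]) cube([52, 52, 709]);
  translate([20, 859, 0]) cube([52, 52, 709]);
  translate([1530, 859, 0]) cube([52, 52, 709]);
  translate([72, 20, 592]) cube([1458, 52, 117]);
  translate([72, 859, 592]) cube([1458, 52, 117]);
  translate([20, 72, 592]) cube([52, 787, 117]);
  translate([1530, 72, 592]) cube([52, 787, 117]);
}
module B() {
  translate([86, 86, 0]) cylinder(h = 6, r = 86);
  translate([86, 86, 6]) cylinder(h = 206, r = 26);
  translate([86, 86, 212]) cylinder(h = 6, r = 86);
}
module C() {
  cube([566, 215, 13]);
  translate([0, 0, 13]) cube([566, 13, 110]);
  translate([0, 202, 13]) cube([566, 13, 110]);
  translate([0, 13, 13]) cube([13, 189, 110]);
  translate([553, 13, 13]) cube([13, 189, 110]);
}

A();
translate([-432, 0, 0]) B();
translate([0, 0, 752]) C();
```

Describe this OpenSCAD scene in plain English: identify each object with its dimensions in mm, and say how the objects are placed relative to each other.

A is a table: top 1602 mm (x) × 931 mm (y), 43 mm thick, upper face at z = 752 mm, on four 52×52 mm square legs, each inset 20 mm from the nearest pair of top edges, running from z = 0 to the bottom of the top. Four apron rails, 52 mm thick and 117 mm tall, run between adjacent legs with their top edges flush with the underside of the top and their outer faces flush with the legs' outer faces.

B is a spool: two coaxial disc flanges of radius 86 mm and thickness 6 mm, joined by a core cylinder of radius 26 mm and height 206 mm. The lower flange rests on z = 0 and the three cylinders share a vertical axis.

C is an open-topped rectangular box: outside dimensions 566×215×123 mm, with a uniform wall and base thickness of 13 mm. The base is a full 566×215 slab on the floor; four walls sit on top of the base. The front and back walls (the −y and +y sides) span the full width; the two side walls fit between them.

The spool is on the floor beside the table on its −x side. The open box is on top of the table.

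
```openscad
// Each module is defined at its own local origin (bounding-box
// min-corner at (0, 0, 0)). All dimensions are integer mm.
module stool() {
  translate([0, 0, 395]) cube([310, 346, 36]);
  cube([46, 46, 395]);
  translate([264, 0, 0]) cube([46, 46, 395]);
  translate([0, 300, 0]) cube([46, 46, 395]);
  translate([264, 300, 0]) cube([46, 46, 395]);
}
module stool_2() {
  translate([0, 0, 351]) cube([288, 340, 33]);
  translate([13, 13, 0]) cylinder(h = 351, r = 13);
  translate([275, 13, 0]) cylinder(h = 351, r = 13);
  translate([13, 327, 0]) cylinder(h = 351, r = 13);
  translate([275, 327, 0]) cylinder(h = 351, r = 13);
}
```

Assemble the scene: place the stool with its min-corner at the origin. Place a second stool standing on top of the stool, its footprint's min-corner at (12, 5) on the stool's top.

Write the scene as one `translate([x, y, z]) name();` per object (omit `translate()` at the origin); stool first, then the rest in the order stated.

stool();
translate([12, 5, 431]) stool_2();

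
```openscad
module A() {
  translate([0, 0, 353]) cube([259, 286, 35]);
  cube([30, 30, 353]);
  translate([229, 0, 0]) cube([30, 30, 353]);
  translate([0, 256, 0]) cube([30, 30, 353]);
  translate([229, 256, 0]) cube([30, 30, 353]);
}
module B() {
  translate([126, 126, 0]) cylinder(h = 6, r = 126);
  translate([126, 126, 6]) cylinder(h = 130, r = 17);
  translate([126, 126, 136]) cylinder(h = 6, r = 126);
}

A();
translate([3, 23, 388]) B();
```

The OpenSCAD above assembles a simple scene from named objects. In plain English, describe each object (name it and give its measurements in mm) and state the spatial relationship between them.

A is a four-legged stool. The seat is 259×286 mm, 35 mm thick, top at z = 388 mm. It stands on four square legs, each 30×30 mm in cross-section, from z = 0 to the seat underside, each flush with a corner of the seat.

B is a spool: two coaxial disc flanges of radius 126 mm and thickness 6 mm, joined by a core cylinder of radius 17 mm and height 130 mm. The lower flange rests on z = 0 and the three cylinders share a vertical axis.

The spool is on top of the stool.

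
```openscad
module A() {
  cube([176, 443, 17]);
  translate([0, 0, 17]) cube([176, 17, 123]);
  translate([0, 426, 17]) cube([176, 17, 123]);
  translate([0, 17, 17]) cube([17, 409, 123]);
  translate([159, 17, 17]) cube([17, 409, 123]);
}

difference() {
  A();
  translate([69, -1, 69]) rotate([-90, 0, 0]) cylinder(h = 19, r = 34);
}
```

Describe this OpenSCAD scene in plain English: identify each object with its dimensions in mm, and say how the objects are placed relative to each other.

A is an open storage box with external size 176×443×140 mm and wall thickness 17 mm (the base is also 17 mm thick). The base covers the whole footprint; the four walls stand on the base, with the y-facing walls full-width and the x-facing walls fitting between their inner faces.

The open box has a circular hole of radius 34 mm through its front wall, centred at (x = 69, z = 69).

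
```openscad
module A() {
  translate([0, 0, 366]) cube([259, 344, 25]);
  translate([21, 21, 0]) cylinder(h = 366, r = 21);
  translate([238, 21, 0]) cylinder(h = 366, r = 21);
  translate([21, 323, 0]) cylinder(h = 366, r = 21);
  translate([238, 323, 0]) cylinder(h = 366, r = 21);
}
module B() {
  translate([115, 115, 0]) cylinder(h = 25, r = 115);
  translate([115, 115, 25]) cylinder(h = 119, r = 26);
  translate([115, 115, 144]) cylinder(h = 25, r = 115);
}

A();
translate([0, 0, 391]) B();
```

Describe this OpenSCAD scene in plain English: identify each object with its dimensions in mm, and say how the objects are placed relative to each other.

A is a four-legged stool. The seat is a 259×344×25 mm slab whose top surface is at z = 391 mm; four round legs, each 42 mm in diameter, run from the floor (z = 0) to the underside of the seat, each leg's axis is inset half a diameter from the nearest pair of seat edges (so the leg's bounding box is flush with the corner).

B is a spool: two coaxial disc flanges of radius 115 mm and thickness 25 mm, joined by a core cylinder of radius 26 mm and height 119 mm. The lower flange rests on z = 0 and the three cylinders share a vertical axis.

The spool is on top of the stool.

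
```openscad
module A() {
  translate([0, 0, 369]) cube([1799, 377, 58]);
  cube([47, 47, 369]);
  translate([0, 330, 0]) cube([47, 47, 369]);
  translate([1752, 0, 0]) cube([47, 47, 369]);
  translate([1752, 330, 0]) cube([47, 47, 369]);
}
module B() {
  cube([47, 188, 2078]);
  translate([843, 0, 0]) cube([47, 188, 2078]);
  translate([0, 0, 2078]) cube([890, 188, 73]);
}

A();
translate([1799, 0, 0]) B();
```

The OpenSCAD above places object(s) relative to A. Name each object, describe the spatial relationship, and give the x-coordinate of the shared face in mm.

A is a bench. B is a door frame. The door frame is against the bench's +x side, with their −y faces flush. The x-coordinate of the shared face is 1799 mm.

The bench's +x face and the door frame's −x face are both at x = 1799 mm.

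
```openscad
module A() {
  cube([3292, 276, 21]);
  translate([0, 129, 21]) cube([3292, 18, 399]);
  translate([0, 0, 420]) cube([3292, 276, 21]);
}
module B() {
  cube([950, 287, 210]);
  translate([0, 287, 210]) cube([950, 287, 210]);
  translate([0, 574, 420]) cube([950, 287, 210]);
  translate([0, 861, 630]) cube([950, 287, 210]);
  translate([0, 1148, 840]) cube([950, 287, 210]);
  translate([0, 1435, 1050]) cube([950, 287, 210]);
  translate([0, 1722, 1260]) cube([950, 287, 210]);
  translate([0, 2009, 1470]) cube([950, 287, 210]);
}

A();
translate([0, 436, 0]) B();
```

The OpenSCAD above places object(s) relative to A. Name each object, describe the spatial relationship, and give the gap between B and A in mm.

A is an I-beam. B is a staircase. The staircase is on the floor beside the I-beam on its +y side. The gap between the staircase and the I-beam is 160 mm.

The staircase's nearest face is 160 mm from the I-beam's +y face.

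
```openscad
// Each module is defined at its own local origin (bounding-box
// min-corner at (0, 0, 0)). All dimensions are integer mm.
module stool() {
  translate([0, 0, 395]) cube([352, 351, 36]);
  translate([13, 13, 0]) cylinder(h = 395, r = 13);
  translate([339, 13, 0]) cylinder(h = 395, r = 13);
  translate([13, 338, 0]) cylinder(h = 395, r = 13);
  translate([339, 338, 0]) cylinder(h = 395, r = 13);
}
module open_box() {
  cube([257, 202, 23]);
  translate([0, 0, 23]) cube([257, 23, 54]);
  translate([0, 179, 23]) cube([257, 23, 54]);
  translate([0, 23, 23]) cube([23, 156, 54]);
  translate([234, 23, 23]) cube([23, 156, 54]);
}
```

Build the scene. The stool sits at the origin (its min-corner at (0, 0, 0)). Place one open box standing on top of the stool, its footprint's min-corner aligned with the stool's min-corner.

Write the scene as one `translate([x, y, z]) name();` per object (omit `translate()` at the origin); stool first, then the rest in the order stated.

stool();
translate([0, 0, 431]) open_box();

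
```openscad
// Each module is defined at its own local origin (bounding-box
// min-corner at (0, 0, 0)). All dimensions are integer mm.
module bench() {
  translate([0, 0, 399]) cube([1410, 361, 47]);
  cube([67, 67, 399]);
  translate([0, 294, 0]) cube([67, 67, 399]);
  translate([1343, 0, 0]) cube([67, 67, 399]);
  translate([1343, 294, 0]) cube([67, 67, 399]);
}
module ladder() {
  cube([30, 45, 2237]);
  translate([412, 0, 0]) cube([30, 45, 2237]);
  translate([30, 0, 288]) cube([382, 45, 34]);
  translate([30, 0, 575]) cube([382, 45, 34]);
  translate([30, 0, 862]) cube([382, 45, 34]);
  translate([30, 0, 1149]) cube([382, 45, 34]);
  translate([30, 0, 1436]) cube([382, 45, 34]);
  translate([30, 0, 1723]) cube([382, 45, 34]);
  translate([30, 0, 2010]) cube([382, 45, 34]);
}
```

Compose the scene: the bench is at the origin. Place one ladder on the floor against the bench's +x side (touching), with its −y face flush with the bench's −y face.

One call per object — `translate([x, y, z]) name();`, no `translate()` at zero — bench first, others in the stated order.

bench();
translate([1410, 0, 0]) ladder();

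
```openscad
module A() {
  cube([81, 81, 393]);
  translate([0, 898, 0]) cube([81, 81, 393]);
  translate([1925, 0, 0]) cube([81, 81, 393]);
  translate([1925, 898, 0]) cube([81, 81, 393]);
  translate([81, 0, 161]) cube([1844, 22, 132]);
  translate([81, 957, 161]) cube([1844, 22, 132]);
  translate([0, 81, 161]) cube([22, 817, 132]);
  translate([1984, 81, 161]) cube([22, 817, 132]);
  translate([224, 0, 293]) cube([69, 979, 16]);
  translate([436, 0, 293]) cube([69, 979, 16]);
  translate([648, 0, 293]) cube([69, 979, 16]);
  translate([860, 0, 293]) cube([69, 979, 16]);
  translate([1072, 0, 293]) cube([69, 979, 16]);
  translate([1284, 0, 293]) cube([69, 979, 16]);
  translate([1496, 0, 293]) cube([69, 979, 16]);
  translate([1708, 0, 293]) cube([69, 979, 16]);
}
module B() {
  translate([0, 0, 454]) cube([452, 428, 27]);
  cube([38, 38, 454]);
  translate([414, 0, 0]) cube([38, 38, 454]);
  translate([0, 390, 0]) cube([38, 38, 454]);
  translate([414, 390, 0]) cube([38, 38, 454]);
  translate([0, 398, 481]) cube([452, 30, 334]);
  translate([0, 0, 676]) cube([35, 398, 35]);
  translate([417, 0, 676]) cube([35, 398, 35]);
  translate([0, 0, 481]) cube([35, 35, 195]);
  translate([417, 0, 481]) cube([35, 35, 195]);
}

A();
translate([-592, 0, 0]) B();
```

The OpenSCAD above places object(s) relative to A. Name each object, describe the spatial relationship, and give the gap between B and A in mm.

A is a bed frame. B is a chair. The chair is on the floor beside the bed frame on its −x side. The gap between the chair and the bed frame is 140 mm.

The chair's nearest face is 140 mm from the bed frame's −x face.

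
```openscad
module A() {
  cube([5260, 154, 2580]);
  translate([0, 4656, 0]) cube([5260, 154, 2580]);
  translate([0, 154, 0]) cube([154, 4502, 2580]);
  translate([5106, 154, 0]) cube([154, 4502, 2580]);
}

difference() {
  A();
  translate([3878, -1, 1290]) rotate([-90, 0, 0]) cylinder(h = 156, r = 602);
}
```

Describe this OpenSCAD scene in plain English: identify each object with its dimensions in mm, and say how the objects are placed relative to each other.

A is the wall frame of a small rectangular building: four walls, each 2580 mm tall and 154 mm thick, enclosing a footprint 5260 mm (x) by 4810 mm (y) outside-to-outside, with no floor or roof. The front and back walls (the −y and +y sides) span the full width; the two side walls fit between them.

The house frame has a circular hole of radius 602 mm through its front wall, centred at (x = 3878, z = 1290).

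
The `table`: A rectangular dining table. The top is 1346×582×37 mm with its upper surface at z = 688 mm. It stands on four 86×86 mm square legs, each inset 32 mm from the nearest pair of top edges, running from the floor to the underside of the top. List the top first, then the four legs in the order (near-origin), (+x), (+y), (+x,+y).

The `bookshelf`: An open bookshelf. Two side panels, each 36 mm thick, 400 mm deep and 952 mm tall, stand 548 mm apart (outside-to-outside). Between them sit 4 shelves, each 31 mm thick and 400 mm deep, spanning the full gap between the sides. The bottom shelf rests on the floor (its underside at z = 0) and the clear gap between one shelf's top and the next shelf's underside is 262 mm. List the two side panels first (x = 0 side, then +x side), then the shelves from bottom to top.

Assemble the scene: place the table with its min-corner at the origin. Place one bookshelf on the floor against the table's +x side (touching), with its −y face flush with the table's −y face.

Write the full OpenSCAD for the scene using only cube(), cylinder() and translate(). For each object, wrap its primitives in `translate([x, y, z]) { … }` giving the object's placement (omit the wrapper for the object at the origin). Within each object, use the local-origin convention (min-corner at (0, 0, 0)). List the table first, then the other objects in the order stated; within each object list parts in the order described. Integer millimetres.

translate([0, 0, 651]) cube([1346, 582, 37]);
translate([32, 32, 0]) cube([86, 86, 651]);
translate([1228, 32, 0]) cube([86, 86, 651]);
translate([32, 464, 0]) cube([86, 86, 651]);
translate([1228, 464, 0]) cube([86, 86, 651]);
translate([1346, 0, 0]) {
  cube([36, 400, 952]);
  translate([512, 0, 0]) cube([36, 400, 952]);
  translate([36, 0, 0]) cube([476, 400, 31]);
  translate([36, 0, 293]) cube([476, 400, 31]);
  translate([36, 0, 586]) cube([476, 400, 31]);
  translate([36, 0, 879]) cube([476, 400, 31]);
}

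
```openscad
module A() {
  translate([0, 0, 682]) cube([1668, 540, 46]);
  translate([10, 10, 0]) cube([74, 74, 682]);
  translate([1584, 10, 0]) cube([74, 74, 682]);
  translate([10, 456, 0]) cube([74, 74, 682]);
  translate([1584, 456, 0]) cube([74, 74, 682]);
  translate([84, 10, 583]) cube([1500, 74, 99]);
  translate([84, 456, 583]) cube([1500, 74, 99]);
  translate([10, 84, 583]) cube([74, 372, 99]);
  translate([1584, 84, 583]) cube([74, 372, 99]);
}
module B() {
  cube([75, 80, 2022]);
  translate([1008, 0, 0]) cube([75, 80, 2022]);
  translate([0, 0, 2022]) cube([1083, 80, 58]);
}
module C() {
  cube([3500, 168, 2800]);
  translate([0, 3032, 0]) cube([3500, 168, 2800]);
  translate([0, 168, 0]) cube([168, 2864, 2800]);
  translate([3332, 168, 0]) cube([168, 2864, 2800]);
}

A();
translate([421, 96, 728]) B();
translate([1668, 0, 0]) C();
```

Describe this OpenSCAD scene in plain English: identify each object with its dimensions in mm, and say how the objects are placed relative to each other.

A is a rectangular dining table. The top is 1668×540×46 mm with its upper surface at z = 728 mm. It stands on four 74×74 mm square legs, each inset 10 mm from the nearest pair of top edges, running from the floor to the underside of the top. Four apron rails, 74 mm thick and 99 mm tall, run between adjacent legs with their top edges flush with the underside of the top and their outer faces flush with the legs' outer faces.

B is a rectangular door frame: two vertical jambs of 75×80 mm section, 2022 mm tall, with a clear opening 933 mm wide between their inner faces. A header 58 mm tall and 80 mm deep lies on top of the jambs and spans the full outside width.

C is the wall frame of a small rectangular building: four walls, each 2800 mm tall and 168 mm thick, enclosing a footprint 3500 mm (x) by 3200 mm (y) outside-to-outside, with no floor or roof. The front and back walls (the −y and +y sides) span the full width; the two side walls fit between them.

The door frame is on top of the table. The house frame is against the table's +x side, with their −y faces flush.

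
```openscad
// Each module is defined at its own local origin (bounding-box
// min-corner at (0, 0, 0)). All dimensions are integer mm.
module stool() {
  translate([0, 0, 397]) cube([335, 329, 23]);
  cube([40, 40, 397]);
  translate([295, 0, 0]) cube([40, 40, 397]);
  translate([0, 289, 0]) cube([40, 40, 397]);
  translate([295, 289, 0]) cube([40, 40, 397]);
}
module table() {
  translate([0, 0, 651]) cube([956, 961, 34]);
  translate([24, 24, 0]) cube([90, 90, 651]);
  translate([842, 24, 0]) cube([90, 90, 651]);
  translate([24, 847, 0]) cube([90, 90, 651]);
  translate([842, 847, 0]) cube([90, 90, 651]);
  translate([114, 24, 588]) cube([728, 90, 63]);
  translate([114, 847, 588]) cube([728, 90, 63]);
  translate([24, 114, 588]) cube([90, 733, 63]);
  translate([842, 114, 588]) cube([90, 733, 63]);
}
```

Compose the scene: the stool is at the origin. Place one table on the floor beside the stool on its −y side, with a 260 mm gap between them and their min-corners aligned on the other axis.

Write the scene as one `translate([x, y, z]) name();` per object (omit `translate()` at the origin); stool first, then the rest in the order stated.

stool();
translate([0, -1221, 0]) table();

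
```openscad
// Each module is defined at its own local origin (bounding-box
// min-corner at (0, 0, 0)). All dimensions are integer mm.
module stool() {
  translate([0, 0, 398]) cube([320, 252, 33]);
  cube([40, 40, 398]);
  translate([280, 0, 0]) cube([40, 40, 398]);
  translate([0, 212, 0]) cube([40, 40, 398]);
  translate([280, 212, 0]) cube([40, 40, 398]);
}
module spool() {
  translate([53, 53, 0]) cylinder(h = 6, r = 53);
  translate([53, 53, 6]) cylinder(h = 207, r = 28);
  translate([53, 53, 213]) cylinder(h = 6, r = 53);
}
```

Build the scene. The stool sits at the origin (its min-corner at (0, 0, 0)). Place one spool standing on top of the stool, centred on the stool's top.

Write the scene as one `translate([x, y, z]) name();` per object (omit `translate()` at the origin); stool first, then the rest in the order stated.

stool();
translate([107, 73, 431]) spool();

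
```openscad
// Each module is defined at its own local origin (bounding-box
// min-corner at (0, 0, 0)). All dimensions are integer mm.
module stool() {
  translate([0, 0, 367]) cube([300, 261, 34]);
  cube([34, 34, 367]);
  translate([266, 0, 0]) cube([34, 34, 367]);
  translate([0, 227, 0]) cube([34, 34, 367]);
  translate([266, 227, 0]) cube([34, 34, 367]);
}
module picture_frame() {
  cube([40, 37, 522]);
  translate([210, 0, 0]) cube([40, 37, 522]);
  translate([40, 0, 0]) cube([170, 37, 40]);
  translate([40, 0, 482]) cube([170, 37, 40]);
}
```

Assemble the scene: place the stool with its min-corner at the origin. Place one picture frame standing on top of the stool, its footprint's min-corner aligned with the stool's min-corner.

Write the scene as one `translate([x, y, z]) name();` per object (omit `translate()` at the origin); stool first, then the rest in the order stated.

stool();
translate([0, 0, 401]) picture_frame();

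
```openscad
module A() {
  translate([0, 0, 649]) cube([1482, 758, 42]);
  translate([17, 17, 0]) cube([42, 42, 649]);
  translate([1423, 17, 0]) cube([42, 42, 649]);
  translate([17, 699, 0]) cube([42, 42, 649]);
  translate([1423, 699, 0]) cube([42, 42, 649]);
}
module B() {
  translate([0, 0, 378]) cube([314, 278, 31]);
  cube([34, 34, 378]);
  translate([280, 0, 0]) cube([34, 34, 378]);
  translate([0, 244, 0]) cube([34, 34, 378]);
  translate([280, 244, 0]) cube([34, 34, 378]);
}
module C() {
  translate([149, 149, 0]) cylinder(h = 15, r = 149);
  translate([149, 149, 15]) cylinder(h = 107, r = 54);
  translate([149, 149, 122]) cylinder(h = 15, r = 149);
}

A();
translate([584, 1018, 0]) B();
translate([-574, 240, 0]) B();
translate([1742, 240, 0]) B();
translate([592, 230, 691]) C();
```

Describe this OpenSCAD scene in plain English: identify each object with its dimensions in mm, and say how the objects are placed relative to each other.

A is a table: top 1482 mm (x) × 758 mm (y), 42 mm thick, upper face at z = 691 mm, on four 42×42 mm square legs, each inset 17 mm from the nearest pair of top edges, running from z = 0 to the bottom of the top.

B is a simple wooden stool: a rectangular seat 314 mm (x) by 278 mm (y), 31 mm thick, top face at z = 409 mm, on four square legs, each 34×34 mm in cross-section. The legs rest on z = 0, each flush with a corner of the seat.

C is a spool: two coaxial disc flanges of radius 149 mm and thickness 15 mm, joined by a core cylinder of radius 54 mm and height 107 mm. The lower flange rests on z = 0 and the three cylinders share a vertical axis.

Three stools sit around the table at the +y, −x, +x sides. The spool is on top of the table, centred.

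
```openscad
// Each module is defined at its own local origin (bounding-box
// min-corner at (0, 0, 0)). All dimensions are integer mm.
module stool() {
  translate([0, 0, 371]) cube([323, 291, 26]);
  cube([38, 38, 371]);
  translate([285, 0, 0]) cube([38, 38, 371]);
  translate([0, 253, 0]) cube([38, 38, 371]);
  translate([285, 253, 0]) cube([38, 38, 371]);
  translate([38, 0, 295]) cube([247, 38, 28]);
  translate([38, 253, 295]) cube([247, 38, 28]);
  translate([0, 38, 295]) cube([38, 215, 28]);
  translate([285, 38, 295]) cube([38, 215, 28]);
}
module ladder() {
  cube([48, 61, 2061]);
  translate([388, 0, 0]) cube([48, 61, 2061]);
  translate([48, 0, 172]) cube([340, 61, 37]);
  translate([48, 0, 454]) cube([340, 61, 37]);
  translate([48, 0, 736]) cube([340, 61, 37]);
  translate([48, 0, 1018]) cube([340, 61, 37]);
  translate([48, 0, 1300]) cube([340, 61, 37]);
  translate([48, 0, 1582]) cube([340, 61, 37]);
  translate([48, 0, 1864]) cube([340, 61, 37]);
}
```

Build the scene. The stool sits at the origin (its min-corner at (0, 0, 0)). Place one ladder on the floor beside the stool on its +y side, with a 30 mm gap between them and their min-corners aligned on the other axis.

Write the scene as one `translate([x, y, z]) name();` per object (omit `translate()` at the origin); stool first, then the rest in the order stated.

stool();
translate([0, 321, 0]) ladder();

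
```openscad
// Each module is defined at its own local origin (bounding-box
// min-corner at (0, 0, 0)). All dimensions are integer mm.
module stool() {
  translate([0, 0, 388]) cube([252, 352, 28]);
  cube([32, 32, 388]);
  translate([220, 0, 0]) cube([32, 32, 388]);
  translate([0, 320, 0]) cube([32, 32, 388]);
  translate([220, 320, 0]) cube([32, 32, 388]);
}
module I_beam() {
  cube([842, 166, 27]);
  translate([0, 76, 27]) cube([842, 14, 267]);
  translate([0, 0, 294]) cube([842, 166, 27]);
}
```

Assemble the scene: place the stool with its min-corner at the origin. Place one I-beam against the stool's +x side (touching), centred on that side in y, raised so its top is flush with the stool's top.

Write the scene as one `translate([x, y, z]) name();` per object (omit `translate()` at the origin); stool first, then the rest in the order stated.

stool();
translate([252, 93, 95]) I_beam();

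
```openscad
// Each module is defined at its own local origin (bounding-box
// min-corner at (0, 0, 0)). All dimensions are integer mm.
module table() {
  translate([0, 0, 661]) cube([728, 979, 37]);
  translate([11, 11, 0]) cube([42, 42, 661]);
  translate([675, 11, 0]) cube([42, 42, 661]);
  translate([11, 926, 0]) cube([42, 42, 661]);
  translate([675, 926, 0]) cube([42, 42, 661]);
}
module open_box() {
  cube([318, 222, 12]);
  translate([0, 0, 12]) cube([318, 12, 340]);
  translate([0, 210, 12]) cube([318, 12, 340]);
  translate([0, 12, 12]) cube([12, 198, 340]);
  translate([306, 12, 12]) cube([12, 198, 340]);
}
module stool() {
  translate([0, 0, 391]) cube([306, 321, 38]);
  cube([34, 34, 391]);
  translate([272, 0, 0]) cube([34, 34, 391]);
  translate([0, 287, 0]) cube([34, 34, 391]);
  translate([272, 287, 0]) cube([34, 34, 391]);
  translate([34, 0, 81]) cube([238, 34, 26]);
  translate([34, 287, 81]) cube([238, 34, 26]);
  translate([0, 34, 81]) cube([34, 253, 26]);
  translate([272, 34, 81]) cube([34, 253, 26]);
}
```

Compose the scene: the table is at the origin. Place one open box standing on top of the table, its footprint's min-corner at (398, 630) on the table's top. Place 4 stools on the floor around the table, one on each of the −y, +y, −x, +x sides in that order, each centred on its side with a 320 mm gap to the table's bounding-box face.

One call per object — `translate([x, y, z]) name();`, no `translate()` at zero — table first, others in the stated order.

table();
translate([398, 630, 698]) open_box();
translate([211, -641, 0]) stool();
translate([211, 1299, 0]) stool();
translate([-626, 329, 0]) stool();
translate([1048, 329, 0]) stool();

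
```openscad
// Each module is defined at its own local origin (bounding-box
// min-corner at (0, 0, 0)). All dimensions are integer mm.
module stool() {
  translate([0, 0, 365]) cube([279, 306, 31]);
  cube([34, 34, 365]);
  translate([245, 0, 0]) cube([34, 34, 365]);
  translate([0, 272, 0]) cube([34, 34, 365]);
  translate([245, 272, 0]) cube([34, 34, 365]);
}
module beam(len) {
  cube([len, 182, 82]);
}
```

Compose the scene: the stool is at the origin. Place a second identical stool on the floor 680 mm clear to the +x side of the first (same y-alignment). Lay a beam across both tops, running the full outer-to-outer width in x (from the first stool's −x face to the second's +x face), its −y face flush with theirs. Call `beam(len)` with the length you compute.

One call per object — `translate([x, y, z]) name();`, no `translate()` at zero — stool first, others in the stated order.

stool();
translate([959, 0, 0]) stool();
translate([0, 0, 396]) beam(1238);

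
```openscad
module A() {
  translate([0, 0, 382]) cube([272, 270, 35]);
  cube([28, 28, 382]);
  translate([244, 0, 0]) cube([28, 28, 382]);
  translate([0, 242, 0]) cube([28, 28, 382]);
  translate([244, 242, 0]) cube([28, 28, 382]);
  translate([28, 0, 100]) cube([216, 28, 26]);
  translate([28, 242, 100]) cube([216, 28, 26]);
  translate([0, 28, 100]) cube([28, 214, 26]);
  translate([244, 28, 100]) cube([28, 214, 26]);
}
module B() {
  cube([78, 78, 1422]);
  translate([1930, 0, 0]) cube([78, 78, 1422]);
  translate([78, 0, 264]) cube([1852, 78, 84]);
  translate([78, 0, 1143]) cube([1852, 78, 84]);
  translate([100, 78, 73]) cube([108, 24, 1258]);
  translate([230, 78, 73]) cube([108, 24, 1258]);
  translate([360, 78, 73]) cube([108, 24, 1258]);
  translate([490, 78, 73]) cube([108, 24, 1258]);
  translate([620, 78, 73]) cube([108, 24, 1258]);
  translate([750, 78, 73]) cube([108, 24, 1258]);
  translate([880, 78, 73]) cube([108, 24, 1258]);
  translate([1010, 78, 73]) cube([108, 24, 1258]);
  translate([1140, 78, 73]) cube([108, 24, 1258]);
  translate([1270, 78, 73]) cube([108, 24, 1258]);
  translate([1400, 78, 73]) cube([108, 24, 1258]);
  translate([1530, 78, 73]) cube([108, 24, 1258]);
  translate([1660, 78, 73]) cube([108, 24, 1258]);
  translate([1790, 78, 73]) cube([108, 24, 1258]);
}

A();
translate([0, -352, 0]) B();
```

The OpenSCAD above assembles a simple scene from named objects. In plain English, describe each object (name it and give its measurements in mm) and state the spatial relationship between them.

A is a four-legged stool. The seat is 272×270 mm, 35 mm thick, top at z = 417 mm. It stands on four square legs, each 28×28 mm in cross-section, from z = 0 to the seat underside, each flush with a corner of the seat. Four stretchers, 28 mm wide and 26 mm tall, connect adjacent legs with their undersides at z = 100 mm, each running between the inner faces of the legs it joins and aligned with the legs' outer faces on the other axis.

B is a fence section. Two 78×78 mm posts, 1422 mm tall, stand on the floor with a clear span of 1852 mm between their inner faces. Two horizontal rails of 78×84 mm section span the gap between the posts with their undersides at z = 264 mm and z = 1143 mm, flush with the posts' −y face. 14 pickets, each 108 mm wide, 24 mm thick and 1258 mm tall, are fixed to the +y face of the rails with their bottoms at z = 73 mm, evenly spaced across the span with equal gaps (rounded down to the nearest mm) at the −x end and between each pair — any rounding remainder accumulates at the +x end.

The fence section is on the floor beside the stool on its −y side.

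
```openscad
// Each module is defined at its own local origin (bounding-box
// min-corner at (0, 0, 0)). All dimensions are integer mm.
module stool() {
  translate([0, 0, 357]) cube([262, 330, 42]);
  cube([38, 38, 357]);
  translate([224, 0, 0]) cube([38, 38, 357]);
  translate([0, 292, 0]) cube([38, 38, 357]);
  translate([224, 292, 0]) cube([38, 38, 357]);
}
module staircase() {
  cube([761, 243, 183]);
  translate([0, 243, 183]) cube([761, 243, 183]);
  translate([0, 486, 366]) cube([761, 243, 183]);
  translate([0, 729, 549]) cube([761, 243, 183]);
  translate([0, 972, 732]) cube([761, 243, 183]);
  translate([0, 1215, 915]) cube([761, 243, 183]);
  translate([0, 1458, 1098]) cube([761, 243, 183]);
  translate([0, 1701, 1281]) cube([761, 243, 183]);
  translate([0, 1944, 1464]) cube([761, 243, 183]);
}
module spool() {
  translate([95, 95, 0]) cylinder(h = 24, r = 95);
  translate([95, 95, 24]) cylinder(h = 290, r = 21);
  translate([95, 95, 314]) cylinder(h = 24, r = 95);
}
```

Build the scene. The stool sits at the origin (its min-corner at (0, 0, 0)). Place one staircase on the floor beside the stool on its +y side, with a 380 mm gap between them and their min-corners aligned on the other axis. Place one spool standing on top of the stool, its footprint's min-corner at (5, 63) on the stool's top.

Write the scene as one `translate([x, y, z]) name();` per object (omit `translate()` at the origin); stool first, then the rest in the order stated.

stool();
translate([0, 710, 0]) staircase();
translate([5, 63, 399]) spool();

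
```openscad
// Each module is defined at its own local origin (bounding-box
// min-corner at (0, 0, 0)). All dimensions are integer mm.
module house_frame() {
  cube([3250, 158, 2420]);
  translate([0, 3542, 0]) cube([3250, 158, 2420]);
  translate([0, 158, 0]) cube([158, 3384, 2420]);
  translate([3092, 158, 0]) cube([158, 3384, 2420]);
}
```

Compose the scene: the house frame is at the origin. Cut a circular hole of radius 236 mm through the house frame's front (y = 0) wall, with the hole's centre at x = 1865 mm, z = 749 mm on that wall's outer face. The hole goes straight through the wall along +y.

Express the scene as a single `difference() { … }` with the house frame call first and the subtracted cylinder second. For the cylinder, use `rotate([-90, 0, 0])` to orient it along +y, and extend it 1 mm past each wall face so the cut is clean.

difference() {
  house_frame();
  translate([1865, -1, 749]) rotate([-90, 0, 0]) cylinder(h = 160, r = 236);
}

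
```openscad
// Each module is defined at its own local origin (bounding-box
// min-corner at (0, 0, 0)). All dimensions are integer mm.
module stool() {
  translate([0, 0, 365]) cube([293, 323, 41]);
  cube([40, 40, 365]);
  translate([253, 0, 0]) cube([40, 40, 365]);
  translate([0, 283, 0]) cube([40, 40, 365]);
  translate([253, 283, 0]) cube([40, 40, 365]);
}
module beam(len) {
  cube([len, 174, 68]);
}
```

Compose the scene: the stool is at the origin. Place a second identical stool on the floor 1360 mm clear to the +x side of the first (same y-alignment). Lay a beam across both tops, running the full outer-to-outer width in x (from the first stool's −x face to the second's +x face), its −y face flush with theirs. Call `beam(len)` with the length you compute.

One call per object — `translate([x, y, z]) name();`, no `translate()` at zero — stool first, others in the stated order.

stool();
translate([1653, 0, 0]) stool();
translate([0, 0, 406]) beam(1946);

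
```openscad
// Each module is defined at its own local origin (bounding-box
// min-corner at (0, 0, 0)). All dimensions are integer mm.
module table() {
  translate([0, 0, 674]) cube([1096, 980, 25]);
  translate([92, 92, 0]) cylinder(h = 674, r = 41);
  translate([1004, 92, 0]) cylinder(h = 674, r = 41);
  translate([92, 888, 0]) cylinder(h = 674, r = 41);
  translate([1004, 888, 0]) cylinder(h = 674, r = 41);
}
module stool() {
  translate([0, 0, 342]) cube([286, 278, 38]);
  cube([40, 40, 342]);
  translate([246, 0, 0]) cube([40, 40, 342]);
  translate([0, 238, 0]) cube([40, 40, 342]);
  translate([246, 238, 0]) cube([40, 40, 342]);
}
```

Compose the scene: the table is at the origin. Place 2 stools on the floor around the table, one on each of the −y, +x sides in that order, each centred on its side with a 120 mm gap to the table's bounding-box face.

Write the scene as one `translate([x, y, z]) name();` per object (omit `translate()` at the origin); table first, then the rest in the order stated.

table();
translate([405, -398, 0]) stool();
translate([1216, 351, 0]) stool();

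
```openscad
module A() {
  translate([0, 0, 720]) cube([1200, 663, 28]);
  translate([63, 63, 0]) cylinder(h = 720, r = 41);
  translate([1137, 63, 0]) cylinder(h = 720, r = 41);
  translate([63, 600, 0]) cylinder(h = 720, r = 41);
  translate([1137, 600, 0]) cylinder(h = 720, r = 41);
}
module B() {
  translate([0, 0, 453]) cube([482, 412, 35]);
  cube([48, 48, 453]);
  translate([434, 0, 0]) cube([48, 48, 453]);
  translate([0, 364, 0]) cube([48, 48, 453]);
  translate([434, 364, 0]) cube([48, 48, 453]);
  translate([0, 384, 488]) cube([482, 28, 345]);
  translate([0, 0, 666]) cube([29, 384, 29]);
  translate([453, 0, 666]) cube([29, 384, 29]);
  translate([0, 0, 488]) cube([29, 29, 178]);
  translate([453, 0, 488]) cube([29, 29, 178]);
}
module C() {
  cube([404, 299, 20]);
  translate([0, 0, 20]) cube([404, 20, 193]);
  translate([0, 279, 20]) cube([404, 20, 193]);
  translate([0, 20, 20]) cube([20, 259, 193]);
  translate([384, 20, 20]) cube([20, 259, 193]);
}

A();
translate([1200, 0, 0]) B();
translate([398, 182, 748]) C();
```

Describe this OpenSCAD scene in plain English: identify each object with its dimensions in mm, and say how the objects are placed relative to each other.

A is a table: top 1200 mm (x) × 663 mm (y), 28 mm thick, upper face at z = 748 mm, on four round legs of 82 mm diameter, each leg's bounding box inset 22 mm from the nearest pair of top edges, running from z = 0 to the bottom of the top.

B is a chair. The seat is a 482×412×35 mm slab with its top at z = 488 mm, on four 48×48 mm corner legs (flush with the seat edges, standing on z = 0). A flat backrest 28 mm thick, 345 mm tall, spans the full seat width and rises from the seat top along its +y edge, rear face flush with the rear of the seat. Two armrests of 29×29 mm section run along each side from the seat's front edge to the front of the backrest, top faces 207 mm above the seat top and outer faces flush with the seat's x-edges; a 29×29 mm post under the front of each armrest stands on the seat at the front corner.

C is an open storage box with external size 404×299×213 mm and wall thickness 20 mm (the base is also 20 mm thick). The base covers the whole footprint; the four walls stand on the base, with the y-facing walls full-width and the x-facing walls fitting between their inner faces.

The chair is against the table's +x side, with their −y faces flush. The open box is on top of the table, centred.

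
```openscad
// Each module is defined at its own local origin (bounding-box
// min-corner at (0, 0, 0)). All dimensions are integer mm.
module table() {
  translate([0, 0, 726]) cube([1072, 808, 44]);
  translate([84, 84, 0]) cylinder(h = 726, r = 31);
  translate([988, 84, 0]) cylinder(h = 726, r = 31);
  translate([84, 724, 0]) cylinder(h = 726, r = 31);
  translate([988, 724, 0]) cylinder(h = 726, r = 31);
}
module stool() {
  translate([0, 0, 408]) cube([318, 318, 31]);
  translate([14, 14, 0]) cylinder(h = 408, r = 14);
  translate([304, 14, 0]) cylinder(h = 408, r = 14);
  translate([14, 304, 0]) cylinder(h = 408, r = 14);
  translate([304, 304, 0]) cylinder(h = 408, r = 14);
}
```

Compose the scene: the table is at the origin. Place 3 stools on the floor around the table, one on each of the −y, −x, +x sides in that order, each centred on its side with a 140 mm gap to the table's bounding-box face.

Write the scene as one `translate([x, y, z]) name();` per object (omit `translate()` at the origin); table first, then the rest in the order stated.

table();
translate([377, -458, 0]) stool();
translate([-458, 245, 0]) stool();
translate([1212, 245, 0]) stool();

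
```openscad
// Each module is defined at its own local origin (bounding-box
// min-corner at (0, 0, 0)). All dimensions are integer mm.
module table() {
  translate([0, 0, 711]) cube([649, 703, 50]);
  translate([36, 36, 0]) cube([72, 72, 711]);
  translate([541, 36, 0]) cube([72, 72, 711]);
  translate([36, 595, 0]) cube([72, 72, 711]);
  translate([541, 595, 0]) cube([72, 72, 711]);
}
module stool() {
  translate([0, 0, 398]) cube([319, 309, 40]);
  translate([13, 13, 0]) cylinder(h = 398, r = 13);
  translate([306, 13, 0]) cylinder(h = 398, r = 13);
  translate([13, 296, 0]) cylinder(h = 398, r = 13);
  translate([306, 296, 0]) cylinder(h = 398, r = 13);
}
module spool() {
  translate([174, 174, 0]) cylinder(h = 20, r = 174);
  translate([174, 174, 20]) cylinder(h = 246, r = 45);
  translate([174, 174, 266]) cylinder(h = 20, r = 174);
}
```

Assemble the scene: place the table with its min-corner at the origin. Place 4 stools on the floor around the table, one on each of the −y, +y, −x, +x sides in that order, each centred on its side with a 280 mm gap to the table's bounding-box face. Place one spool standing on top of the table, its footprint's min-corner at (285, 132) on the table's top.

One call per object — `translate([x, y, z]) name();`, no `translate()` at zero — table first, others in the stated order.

table();
translate([165, -589, 0]) stool();
translate([165, 983, 0]) stool();
translate([-599, 197, 0]) stool();
translate([929, 197, 0]) stool();
translate([285, 132, 761]) spool();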